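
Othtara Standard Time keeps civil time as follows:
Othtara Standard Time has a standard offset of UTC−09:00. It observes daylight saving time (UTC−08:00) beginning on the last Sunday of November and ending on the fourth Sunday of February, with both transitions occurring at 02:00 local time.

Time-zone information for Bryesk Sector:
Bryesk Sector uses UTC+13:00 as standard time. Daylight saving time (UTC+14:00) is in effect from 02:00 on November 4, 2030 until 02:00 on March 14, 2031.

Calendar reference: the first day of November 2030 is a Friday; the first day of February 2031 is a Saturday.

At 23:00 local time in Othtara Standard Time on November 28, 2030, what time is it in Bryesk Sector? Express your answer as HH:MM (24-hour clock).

21:00

1 November 2030 is a Friday, so Sundays fall on 3, 10, 17, 24; the last is November 24.
1 February 2031 is a Saturday, so the first Sunday is February 2 and the fourth is February 23.
Daylight saving runs 24 November 2030 – 23 February 2031; November 28, 2030 is inside that window, so Othtara Standard Time is at UTC−08:00.
23:00 Othtara Standard Time + 8h = 07:00 UTC (rolling into the next day, 29 November 2030).
At the standard offset (UTC+13:00), 07:00 UTC + 13h = 20:00 Bryesk Sector standard time.
Daylight saving runs 4 November 2030 – 14 March 2031; the standard-time date in Bryesk Sector, November 29, 2030, is inside that window, so Bryesk Sector is at UTC+14:00.
07:00 UTC + 14h = 21:00 Bryesk Sector.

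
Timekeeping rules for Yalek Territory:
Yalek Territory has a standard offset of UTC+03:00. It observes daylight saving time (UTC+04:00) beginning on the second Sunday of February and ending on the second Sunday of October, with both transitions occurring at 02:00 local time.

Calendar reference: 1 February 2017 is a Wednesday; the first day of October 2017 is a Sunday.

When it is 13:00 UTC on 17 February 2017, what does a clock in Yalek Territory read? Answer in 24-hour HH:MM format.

1 February 2017 is a Wednesday, so the first Sunday is February 5 and the second is February 12.
1 October 2017 is a Sunday, so the first Sunday is October 1 and the second is October 8.
At the standard offset (UTC+03:00), 13:00 UTC + 3h = 16:00 Yalek Territory standard time.
The standard-time date in Yalek Territory, 17 February 2017, falls between 12 February and 8 October, so daylight saving is in effect and Yalek Territory is at UTC+04:00.
13:00 UTC + 4h = 17:00 local.

17:00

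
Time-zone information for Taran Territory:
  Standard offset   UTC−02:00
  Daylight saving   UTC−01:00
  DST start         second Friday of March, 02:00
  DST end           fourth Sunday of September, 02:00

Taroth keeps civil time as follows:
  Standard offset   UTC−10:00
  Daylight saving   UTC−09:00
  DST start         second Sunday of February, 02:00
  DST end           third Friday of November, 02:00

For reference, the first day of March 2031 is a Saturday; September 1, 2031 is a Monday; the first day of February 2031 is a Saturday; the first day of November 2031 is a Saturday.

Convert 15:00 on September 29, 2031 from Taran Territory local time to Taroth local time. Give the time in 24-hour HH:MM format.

08:00

1 March 2031 is a Saturday, so the first Friday is March 7 and the second is March 14.
1 September 2031 is a Monday, so the first Sunday is September 7 and the fourth is September 28.
September 29, 2031 is outside the daylight-saving period (14 March – 28 September), so Taran Territory is on standard time, UTC−02:00.
15:00 Taran Territory + 2h = 17:00 UTC.
1 February 2031 is a Saturday, so the first Sunday is February 2 and the second is February 9.
1 November 2031 is a Saturday, so the first Friday is November 7 and the third is November 21.
At the standard offset (UTC−10:00), 17:00 UTC − 10h = 07:00 Taroth standard time.
Daylight saving runs 9 February – 21 November; the standard-time date in Taroth, September 29, 2031, is inside that window, so Taroth is at UTC−09:00.
17:00 UTC − 9h = 08:00 Taroth.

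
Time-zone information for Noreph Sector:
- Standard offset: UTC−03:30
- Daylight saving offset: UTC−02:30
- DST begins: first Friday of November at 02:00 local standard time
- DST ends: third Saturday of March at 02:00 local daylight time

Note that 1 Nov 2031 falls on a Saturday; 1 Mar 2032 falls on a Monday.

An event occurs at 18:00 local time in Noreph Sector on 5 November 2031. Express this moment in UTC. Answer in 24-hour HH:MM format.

1 November 2031 is a Saturday, so the first Friday is November 7.
1 March 2032 is a Monday, so the first Saturday is March 6 and the third is March 20.
Daylight saving runs 7 November 2031 – 20 March 2032; 5 November 2031 is outside that window, so Noreph Sector is on standard time at UTC−03:30.
18:00 local + 3h30m = 21:30 UTC.

21:30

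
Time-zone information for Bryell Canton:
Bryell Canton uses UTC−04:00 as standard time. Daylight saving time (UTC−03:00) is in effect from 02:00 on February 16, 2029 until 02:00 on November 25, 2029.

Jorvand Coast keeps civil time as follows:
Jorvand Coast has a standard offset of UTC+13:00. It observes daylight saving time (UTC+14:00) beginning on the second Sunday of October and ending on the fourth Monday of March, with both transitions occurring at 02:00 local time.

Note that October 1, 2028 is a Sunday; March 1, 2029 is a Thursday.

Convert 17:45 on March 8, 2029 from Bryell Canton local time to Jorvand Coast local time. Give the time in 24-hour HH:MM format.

10:45

Daylight saving runs 16 February – 25 November; March 8, 2029 is inside that window, so Bryell Canton is at UTC−03:00.
17:45 Bryell Canton + 3h = 20:45 UTC.
1 October 2028 is a Sunday, so the first Sunday is October 1 and the second is October 8.
1 March 2029 is a Thursday, so the first Monday is March 5 and the fourth is March 26.
At the standard offset (UTC+13:00), 20:45 UTC + 13h = 09:45 Jorvand Coast standard time (rolling into the next day, 9 March 2029).
The standard-time date in Jorvand Coast, March 9, 2029, falls between 8 October 2028 and 26 March 2029, so daylight saving is in effect and Jorvand Coast is at UTC+14:00.
20:45 UTC + 14h = 10:45 Jorvand Coast (rolling into the next day, 9 March 2029).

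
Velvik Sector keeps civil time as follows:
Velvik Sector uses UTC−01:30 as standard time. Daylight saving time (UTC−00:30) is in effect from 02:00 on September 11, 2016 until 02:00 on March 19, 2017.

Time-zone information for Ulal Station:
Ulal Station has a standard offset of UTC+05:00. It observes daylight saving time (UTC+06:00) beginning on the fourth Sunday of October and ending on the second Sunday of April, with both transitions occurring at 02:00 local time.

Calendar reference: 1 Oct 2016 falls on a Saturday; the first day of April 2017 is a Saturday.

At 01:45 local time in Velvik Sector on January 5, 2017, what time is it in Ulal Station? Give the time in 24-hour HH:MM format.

January 5, 2017 lies within the daylight-saving period (11 September 2016 – 19 March 2017), so Velvik Sector is on daylight time, UTC−00:30.
01:45 Velvik Sector + 0h30m = 02:15 UTC.
1 October 2016 is a Saturday, so the first Sunday is October 2 and the fourth is October 23.
1 April 2017 is a Saturday, so the first Sunday is April 2 and the second is April 9.
At the standard offset (UTC+05:00), 02:15 UTC + 5h = 07:15 Ulal Station standard time.
The standard-time date in Ulal Station, January 5, 2017, lies within the daylight-saving period (23 October 2016 – 9 April 2017), so Ulal Station is on daylight time, UTC+06:00.
02:15 UTC + 6h = 08:15 Ulal Station.

08:15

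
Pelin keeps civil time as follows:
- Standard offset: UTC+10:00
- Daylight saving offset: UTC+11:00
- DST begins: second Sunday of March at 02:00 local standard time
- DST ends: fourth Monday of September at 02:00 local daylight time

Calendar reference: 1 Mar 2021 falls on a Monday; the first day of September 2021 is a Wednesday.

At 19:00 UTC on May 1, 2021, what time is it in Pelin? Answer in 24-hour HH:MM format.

06:00

1 March 2021 is a Monday, so the first Sunday is March 7 and the second is March 14.
1 September 2021 is a Wednesday, so the first Monday is September 6 and the fourth is September 27.
At the standard offset (UTC+10:00), 19:00 UTC + 10h = 05:00 Pelin standard time (rolling into the next day, 2 May 2021).
The standard-time date in Pelin, May 2, 2021, falls between 14 March and 27 September, so daylight saving is in effect and Pelin is at UTC+11:00.
19:00 UTC + 11h = 06:00 local (rolling into the next day, 2 May 2021).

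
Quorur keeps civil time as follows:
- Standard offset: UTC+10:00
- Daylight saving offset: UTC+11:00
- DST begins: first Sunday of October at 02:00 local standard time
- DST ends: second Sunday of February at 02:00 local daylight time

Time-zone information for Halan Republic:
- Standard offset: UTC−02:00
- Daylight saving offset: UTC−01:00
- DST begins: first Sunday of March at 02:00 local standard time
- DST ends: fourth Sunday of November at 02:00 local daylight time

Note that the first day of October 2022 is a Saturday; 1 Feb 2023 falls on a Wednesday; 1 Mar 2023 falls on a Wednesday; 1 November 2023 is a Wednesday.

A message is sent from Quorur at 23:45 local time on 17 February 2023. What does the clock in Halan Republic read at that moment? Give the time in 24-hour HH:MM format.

11:45

1 October 2022 is a Saturday, so the first Sunday is October 2.
1 February 2023 is a Wednesday, so the first Sunday is February 5 and the second is February 12.
17 February 2023 does not fall between 2 October 2022 and 12 February 2023, so daylight saving is not in effect and Quorur is at UTC+10:00.
23:45 Quorur − 10h = 13:45 UTC.
1 March 2023 is a Wednesday, so the first Sunday is March 5.
1 November 2023 is a Wednesday, so the first Sunday is November 5 and the fourth is November 26.
At the standard offset (UTC−02:00), 13:45 UTC − 2h = 11:45 Halan Republic standard time.
Daylight saving runs 5 March – 26 November; the standard-time date in Halan Republic, 17 February 2023, is outside that window, so Halan Republic is on standard time at UTC−02:00.
13:45 UTC − 2h = 11:45 Halan Republic.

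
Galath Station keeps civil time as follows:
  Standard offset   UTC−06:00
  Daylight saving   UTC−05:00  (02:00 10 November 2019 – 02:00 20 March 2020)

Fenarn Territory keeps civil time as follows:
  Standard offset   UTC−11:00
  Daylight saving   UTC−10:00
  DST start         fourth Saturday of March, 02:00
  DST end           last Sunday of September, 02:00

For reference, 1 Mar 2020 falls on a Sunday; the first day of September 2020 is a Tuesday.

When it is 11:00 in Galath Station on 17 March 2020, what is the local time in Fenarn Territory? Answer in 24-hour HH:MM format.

Daylight saving runs 10 November 2019 – 20 March 2020; 17 March 2020 is inside that window, so Galath Station is at UTC−05:00.
11:00 Galath Station + 5h = 16:00 UTC.
1 March 2020 is a Sunday, so the first Saturday is March 7 and the fourth is March 28.
1 September 2020 is a Tuesday, so Sundays fall on 6, 13, 20, 27; the last is September 27.
At the standard offset (UTC−11:00), 16:00 UTC − 11h = 05:00 Fenarn Territory standard time.
The standard-time date in Fenarn Territory, 17 March 2020, is outside the daylight-saving period (28 March – 27 September), so Fenarn Territory is on standard time, UTC−11:00.
16:00 UTC − 11h = 05:00 Fenarn Territory.

05:00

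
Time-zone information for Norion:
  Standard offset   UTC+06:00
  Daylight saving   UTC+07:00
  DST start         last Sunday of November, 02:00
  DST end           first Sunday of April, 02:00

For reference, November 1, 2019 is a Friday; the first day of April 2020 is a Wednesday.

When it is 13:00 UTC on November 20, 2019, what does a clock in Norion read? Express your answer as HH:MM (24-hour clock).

19:00

1 November 2019 is a Friday, so Sundays fall on 3, 10, 17, 24; the last is November 24.
1 April 2020 is a Wednesday, so the first Sunday is April 5.
At the standard offset (UTC+06:00), 13:00 UTC + 6h = 19:00 Norion standard time.
Daylight saving runs 24 November 2019 – 5 April 2020; the standard-time date in Norion, November 20, 2019, is outside that window, so Norion is on standard time at UTC+06:00.
13:00 UTC + 6h = 19:00 local.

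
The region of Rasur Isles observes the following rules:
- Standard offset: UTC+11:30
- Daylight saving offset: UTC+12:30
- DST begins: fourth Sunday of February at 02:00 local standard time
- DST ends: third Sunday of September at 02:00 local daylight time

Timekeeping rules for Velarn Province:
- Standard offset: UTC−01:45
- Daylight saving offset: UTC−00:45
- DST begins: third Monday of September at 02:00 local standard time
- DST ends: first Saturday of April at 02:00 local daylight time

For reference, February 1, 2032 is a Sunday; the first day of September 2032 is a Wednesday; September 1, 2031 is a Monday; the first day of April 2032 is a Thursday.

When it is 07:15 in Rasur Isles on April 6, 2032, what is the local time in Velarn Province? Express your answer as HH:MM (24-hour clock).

17:00

1 February 2032 is a Sunday, so the first Sunday is February 1 and the fourth is February 22.
1 September 2032 is a Wednesday, so the first Sunday is September 5 and the third is September 19.
April 6, 2032 lies within the daylight-saving period (22 February – 19 September), so Rasur Isles is on daylight time, UTC+12:30.
07:15 Rasur Isles − 12h30m = 18:45 UTC (rolling into the previous day, 5 April 2032).
1 September 2031 is a Monday, so the first Monday is September 1 and the third is September 15.
1 April 2032 is a Thursday, so the first Saturday is April 3.
At the standard offset (UTC−01:45), 18:45 UTC − 1h45m = 17:00 Velarn Province standard time.
The standard-time date in Velarn Province, April 5, 2032, does not fall between 15 September 2031 and 3 April 2032, so daylight saving is not in effect and Velarn Province is at UTC−01:45.
18:45 UTC − 1h45m = 17:00 Velarn Province.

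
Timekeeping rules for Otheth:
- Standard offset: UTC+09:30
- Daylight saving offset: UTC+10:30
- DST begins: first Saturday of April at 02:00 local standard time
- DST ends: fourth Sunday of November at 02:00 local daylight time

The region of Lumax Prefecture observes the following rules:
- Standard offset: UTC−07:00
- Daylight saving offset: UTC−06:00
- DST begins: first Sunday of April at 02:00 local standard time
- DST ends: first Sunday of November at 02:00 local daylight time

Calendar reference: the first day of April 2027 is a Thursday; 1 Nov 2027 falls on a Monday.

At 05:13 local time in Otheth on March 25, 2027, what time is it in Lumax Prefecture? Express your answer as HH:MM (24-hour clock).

12:43

1 April 2027 is a Thursday, so the first Saturday is April 3.
1 November 2027 is a Monday, so the first Sunday is November 7 and the fourth is November 28.
March 25, 2027 does not fall between 3 April and 28 November, so daylight saving is not in effect and Otheth is at UTC+09:30.
05:13 Otheth − 9h30m = 19:43 UTC (rolling into the previous day, 24 March 2027).
1 April 2027 is a Thursday, so the first Sunday is April 4.
1 November 2027 is a Monday, so the first Sunday is November 7.
At the standard offset (UTC−07:00), 19:43 UTC − 7h = 12:43 Lumax Prefecture standard time.
The standard-time date in Lumax Prefecture, March 24, 2027, does not fall between 4 April and 7 November, so daylight saving is not in effect and Lumax Prefecture is at UTC−07:00.
19:43 UTC − 7h = 12:43 Lumax Prefecture.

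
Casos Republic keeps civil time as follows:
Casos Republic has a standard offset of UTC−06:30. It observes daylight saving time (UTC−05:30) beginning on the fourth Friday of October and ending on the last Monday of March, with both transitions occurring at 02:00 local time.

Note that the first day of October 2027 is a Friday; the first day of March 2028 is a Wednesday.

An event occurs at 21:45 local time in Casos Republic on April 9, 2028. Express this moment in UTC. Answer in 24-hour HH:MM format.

1 October 2027 is a Friday, so the first Friday is October 1 and the fourth is October 22.
1 March 2028 is a Wednesday, so Mondays fall on 6, 13, 20, 27; the last is March 27.
April 9, 2028 is outside the daylight-saving period (22 October 2027 – 27 March 2028), so Casos Republic is on standard time, UTC−06:30.
21:45 local + 6h30m = 04:15 UTC (rolling into the next day, 10 April 2028).

04:15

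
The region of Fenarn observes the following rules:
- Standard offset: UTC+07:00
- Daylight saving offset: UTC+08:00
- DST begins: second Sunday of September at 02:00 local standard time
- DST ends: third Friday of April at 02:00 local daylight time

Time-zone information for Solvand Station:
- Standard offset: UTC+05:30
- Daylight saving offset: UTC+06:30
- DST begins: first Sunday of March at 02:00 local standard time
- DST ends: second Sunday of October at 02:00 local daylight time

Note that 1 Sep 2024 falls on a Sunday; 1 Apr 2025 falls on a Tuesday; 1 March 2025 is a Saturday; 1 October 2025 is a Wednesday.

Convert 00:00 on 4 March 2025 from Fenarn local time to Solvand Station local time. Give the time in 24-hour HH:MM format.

22:30

1 September 2024 is a Sunday, so the first Sunday is September 1 and the second is September 8.
1 April 2025 is a Tuesday, so the first Friday is April 4 and the third is April 18.
Daylight saving runs 8 September 2024 – 18 April 2025; 4 March 2025 is inside that window, so Fenarn is at UTC+08:00.
00:00 Fenarn − 8h = 16:00 UTC (rolling into the previous day, 3 March 2025).
1 March 2025 is a Saturday, so the first Sunday is March 2.
1 October 2025 is a Wednesday, so the first Sunday is October 5 and the second is October 12.
At the standard offset (UTC+05:30), 16:00 UTC + 5h30m = 21:30 Solvand Station standard time.
Daylight saving runs 2 March – 12 October; the standard-time date in Solvand Station, 3 March 2025, is inside that window, so Solvand Station is at UTC+06:30.
16:00 UTC + 6h30m = 22:30 Solvand Station.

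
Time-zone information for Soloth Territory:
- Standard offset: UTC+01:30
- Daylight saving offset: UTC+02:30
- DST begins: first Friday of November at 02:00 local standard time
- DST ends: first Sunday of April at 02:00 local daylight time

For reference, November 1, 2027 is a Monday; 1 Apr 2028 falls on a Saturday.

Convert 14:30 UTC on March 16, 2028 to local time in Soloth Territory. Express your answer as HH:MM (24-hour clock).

17:00

1 November 2027 is a Monday, so the first Friday is November 5.
1 April 2028 is a Saturday, so the first Sunday is April 2.
At the standard offset (UTC+01:30), 14:30 UTC + 1h30m = 16:00 Soloth Territory standard time.
The standard-time date in Soloth Territory, March 16, 2028, lies within the daylight-saving period (5 November 2027 – 2 April 2028), so Soloth Territory is on daylight time, UTC+02:30.
14:30 UTC + 2h30m = 17:00 local.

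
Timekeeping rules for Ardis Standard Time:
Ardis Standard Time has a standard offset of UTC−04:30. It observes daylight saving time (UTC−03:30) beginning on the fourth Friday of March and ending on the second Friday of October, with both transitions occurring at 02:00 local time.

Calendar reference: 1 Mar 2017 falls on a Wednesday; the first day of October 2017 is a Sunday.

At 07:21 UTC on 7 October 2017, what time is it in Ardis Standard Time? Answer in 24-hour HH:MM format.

03:51

1 March 2017 is a Wednesday, so the first Friday is March 3 and the fourth is March 24.
1 October 2017 is a Sunday, so the first Friday is October 6 and the second is October 13.
At the standard offset (UTC−04:30), 07:21 UTC − 4h30m = 02:51 Ardis Standard Time standard time.
The standard-time date in Ardis Standard Time, 7 October 2017, lies within the daylight-saving period (24 March – 13 October), so Ardis Standard Time is on daylight time, UTC−03:30.
07:21 UTC − 3h30m = 03:51 local.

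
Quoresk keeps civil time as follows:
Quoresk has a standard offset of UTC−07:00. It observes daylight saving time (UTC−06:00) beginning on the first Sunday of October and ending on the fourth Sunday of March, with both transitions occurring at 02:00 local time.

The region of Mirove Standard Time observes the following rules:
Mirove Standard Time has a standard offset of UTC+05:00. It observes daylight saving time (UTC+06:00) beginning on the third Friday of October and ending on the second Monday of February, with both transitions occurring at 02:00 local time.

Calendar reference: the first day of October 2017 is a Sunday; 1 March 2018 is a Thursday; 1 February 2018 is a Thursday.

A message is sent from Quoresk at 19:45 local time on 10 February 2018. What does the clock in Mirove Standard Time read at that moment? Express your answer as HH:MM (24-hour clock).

1 October 2017 is a Sunday, so the first Sunday is October 1.
1 March 2018 is a Thursday, so the first Sunday is March 4 and the fourth is March 25.
10 February 2018 falls between 1 October 2017 and 25 March 2018, so daylight saving is in effect and Quoresk is at UTC−06:00.
19:45 Quoresk + 6h = 01:45 UTC (rolling into the next day, 11 February 2018).
1 October 2017 is a Sunday, so the first Friday is October 6 and the third is October 20.
1 February 2018 is a Thursday, so the first Monday is February 5 and the second is February 12.
At the standard offset (UTC+05:00), 01:45 UTC + 5h = 06:45 Mirove Standard Time standard time.
Daylight saving runs 20 October 2017 – 12 February 2018; the standard-time date in Mirove Standard Time, 11 February 2018, is inside that window, so Mirove Standard Time is at UTC+06:00.
01:45 UTC + 6h = 07:45 Mirove Standard Time.

07:45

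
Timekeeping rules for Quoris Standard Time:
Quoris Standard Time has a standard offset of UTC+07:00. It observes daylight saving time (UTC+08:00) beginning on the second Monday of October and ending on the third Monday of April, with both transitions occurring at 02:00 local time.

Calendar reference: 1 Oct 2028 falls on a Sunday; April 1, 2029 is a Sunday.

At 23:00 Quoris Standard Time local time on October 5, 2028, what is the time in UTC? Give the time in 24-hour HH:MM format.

16:00

1 October 2028 is a Sunday, so the first Monday is October 2 and the second is October 9.
1 April 2029 is a Sunday, so the first Monday is April 2 and the third is April 16.
October 5, 2028 does not fall between 9 October 2028 and 16 April 2029, so daylight saving is not in effect and Quoris Standard Time is at UTC+07:00.
23:00 local − 7h = 16:00 UTC.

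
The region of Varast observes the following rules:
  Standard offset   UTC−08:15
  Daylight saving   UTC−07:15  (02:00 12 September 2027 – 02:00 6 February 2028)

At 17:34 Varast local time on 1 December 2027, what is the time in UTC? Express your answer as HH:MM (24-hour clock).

00:49

Daylight saving runs 12 September 2027 – 6 February 2028; 1 December 2027 is inside that window, so Varast is at UTC−07:15.
17:34 local + 7h15m = 00:49 UTC (rolling into the next day, 2 December 2027).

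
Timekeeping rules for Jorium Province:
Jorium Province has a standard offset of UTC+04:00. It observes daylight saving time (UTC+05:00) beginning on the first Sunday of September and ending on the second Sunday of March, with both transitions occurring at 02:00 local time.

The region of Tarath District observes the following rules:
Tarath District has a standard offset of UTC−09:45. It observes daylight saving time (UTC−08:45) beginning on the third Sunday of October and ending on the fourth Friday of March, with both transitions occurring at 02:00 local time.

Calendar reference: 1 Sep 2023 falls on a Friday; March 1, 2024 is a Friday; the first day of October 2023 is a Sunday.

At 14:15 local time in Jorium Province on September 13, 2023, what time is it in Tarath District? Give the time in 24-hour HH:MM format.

1 September 2023 is a Friday, so the first Sunday is September 3.
1 March 2024 is a Friday, so the first Sunday is March 3 and the second is March 10.
Daylight saving runs 3 September 2023 – 10 March 2024; September 13, 2023 is inside that window, so Jorium Province is at UTC+05:00.
14:15 Jorium Province − 5h = 09:15 UTC.
1 October 2023 is a Sunday, so the first Sunday is October 1 and the third is October 15.
1 March 2024 is a Friday, so the first Friday is March 1 and the fourth is March 22.
At the standard offset (UTC−09:45), 09:15 UTC − 9h45m = 23:30 Tarath District standard time (rolling into the previous day, 12 September 2023).
Daylight saving runs 15 October 2023 – 22 March 2024; the standard-time date in Tarath District, September 12, 2023, is outside that window, so Tarath District is on standard time at UTC−09:45.
09:15 UTC − 9h45m = 23:30 Tarath District (rolling into the previous day, 12 September 2023).

23:30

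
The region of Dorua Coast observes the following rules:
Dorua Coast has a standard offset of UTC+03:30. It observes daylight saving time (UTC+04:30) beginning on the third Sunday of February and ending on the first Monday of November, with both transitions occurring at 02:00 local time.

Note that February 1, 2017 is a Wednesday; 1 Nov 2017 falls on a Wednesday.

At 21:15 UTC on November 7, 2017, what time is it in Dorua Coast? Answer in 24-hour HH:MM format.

00:45

1 February 2017 is a Wednesday, so the first Sunday is February 5 and the third is February 19.
1 November 2017 is a Wednesday, so the first Monday is November 6.
At the standard offset (UTC+03:30), 21:15 UTC + 3h30m = 00:45 Dorua Coast standard time (rolling into the next day, 8 November 2017).
Daylight saving runs 19 February – 6 November; the standard-time date in Dorua Coast, November 8, 2017, is outside that window, so Dorua Coast is on standard time at UTC+03:30.
21:15 UTC + 3h30m = 00:45 local (rolling into the next day, 8 November 2017).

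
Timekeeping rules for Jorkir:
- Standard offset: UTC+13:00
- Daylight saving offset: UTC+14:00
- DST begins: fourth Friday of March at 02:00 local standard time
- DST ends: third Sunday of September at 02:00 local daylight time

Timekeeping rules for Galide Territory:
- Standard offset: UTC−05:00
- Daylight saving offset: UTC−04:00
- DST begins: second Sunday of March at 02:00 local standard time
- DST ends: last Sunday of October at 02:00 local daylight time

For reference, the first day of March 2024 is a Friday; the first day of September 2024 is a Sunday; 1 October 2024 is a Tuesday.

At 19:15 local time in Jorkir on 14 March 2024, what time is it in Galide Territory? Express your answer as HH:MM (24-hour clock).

02:15

1 March 2024 is a Friday, so the first Friday is March 1 and the fourth is March 22.
1 September 2024 is a Sunday, so the first Sunday is September 1 and the third is September 15.
14 March 2024 is outside the daylight-saving period (22 March – 15 September), so Jorkir is on standard time, UTC+13:00.
19:15 Jorkir − 13h = 06:15 UTC.
1 March 2024 is a Friday, so the first Sunday is March 3 and the second is March 10.
1 October 2024 is a Tuesday, so Sundays fall on 6, 13, 20, 27; the last is October 27.
At the standard offset (UTC−05:00), 06:15 UTC − 5h = 01:15 Galide Territory standard time.
Daylight saving runs 10 March – 27 October; the standard-time date in Galide Territory, 14 March 2024, is inside that window, so Galide Territory is at UTC−04:00.
06:15 UTC − 4h = 02:15 Galide Territory.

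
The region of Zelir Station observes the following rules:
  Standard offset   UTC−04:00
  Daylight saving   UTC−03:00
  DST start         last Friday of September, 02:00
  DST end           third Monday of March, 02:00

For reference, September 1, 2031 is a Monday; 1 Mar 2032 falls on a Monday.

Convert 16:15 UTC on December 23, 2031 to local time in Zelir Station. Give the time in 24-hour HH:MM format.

1 September 2031 is a Monday, so Fridays fall on 5, 12, 19, 26; the last is September 26.
1 March 2032 is a Monday, so the first Monday is March 1 and the third is March 15.
At the standard offset (UTC−04:00), 16:15 UTC − 4h = 12:15 Zelir Station standard time.
The standard-time date in Zelir Station, December 23, 2031, lies within the daylight-saving period (26 September 2031 – 15 March 2032), so Zelir Station is on daylight time, UTC−03:00.
16:15 UTC − 3h = 13:15 local.

13:15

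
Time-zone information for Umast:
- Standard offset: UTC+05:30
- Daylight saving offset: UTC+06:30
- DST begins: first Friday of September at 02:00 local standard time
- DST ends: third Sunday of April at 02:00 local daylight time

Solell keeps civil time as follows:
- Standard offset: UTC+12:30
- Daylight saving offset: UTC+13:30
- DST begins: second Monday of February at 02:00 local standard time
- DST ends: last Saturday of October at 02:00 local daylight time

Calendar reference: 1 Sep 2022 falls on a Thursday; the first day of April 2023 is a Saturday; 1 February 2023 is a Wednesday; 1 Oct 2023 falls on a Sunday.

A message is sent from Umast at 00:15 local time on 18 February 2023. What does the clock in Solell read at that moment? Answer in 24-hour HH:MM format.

07:15

1 September 2022 is a Thursday, so the first Friday is September 2.
1 April 2023 is a Saturday, so the first Sunday is April 2 and the third is April 16.
Daylight saving runs 2 September 2022 – 16 April 2023; 18 February 2023 is inside that window, so Umast is at UTC+06:30.
00:15 Umast − 6h30m = 17:45 UTC (rolling into the previous day, 17 February 2023).
1 February 2023 is a Wednesday, so the first Monday is February 6 and the second is February 13.
1 October 2023 is a Sunday, so Saturdays fall on 7, 14, 21, 28; the last is October 28.
At the standard offset (UTC+12:30), 17:45 UTC + 12h30m = 06:15 Solell standard time (rolling into the next day, 18 February 2023).
Daylight saving runs 13 February – 28 October; the standard-time date in Solell, 18 February 2023, is inside that window, so Solell is at UTC+13:30.
17:45 UTC + 13h30m = 07:15 Solell (rolling into the next day, 18 February 2023).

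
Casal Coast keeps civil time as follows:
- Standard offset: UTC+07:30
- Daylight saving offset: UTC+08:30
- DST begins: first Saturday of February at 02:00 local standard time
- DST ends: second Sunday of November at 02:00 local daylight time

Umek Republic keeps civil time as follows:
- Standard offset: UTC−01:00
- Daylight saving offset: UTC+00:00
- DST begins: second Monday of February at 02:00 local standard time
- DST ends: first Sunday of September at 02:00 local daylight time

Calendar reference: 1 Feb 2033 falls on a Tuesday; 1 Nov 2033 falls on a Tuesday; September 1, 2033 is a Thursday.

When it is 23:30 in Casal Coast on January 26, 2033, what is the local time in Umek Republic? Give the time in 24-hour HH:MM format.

1 February 2033 is a Tuesday, so the first Saturday is February 5.
1 November 2033 is a Tuesday, so the first Sunday is November 6 and the second is November 13.
January 26, 2033 does not fall between 5 February and 13 November, so daylight saving is not in effect and Casal Coast is at UTC+07:30.
23:30 Casal Coast − 7h30m = 16:00 UTC.
1 February 2033 is a Tuesday, so the first Monday is February 7 and the second is February 14.
1 September 2033 is a Thursday, so the first Sunday is September 4.
At the standard offset (UTC−01:00), 16:00 UTC − 1h = 15:00 Umek Republic standard time.
Daylight saving runs 14 February – 4 September; the standard-time date in Umek Republic, January 26, 2033, is outside that window, so Umek Republic is on standard time at UTC−01:00.
16:00 UTC − 1h = 15:00 Umek Republic.

15:00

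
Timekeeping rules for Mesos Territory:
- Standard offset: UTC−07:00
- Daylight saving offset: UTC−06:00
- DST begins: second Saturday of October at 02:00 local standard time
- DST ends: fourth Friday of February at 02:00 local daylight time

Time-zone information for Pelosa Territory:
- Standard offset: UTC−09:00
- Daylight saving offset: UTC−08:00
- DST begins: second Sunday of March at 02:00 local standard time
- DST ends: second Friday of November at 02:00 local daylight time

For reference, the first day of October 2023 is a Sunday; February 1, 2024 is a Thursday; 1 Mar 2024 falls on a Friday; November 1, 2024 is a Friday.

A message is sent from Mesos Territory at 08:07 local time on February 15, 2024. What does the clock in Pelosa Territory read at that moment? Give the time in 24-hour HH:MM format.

05:07

1 October 2023 is a Sunday, so the first Saturday is October 7 and the second is October 14.
1 February 2024 is a Thursday, so the first Friday is February 2 and the fourth is February 23.
February 15, 2024 falls between 14 October 2023 and 23 February 2024, so daylight saving is in effect and Mesos Territory is at UTC−06:00.
08:07 Mesos Territory + 6h = 14:07 UTC.
1 March 2024 is a Friday, so the first Sunday is March 3 and the second is March 10.
1 November 2024 is a Friday, so the first Friday is November 1 and the second is November 8.
At the standard offset (UTC−09:00), 14:07 UTC − 9h = 05:07 Pelosa Territory standard time.
The standard-time date in Pelosa Territory, February 15, 2024, does not fall between 10 March and 8 November, so daylight saving is not in effect and Pelosa Territory is at UTC−09:00.
14:07 UTC − 9h = 05:07 Pelosa Territory.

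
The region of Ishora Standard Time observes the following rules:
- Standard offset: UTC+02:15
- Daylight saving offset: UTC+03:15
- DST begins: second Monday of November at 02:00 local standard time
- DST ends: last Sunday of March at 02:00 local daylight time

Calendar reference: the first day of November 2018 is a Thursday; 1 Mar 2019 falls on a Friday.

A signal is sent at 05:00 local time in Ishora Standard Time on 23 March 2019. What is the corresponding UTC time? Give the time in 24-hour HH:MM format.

1 November 2018 is a Thursday, so the first Monday is November 5 and the second is November 12.
1 March 2019 is a Friday, so Sundays fall on 3, 10, 17, 24, 31; the last is March 31.
23 March 2019 falls between 12 November 2018 and 31 March 2019, so daylight saving is in effect and Ishora Standard Time is at UTC+03:15.
05:00 local − 3h15m = 01:45 UTC.

01:45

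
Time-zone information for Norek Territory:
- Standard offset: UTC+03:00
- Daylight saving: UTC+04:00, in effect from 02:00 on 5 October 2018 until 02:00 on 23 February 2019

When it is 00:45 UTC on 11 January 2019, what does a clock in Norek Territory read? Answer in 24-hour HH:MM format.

04:45

At the standard offset (UTC+03:00), 00:45 UTC + 3h = 03:45 Norek Territory standard time.
Daylight saving runs 5 October 2018 – 23 February 2019; the standard-time date in Norek Territory, 11 January 2019, is inside that window, so Norek Territory is at UTC+04:00.
00:45 UTC + 4h = 04:45 local.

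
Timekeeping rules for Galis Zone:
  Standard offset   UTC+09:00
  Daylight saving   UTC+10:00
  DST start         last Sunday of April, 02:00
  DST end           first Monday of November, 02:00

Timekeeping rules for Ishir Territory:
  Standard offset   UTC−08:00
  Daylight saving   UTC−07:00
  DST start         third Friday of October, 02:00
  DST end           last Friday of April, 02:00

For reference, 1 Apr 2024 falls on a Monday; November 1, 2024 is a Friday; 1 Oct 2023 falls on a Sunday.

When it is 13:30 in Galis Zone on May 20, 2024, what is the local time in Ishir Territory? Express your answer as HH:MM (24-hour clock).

1 April 2024 is a Monday, so Sundays fall on 7, 14, 21, 28; the last is April 28.
1 November 2024 is a Friday, so the first Monday is November 4.
Daylight saving runs 28 April – 4 November; May 20, 2024 is inside that window, so Galis Zone is at UTC+10:00.
13:30 Galis Zone − 10h = 03:30 UTC.
1 October 2023 is a Sunday, so the first Friday is October 6 and the third is October 20.
1 April 2024 is a Monday, so Fridays fall on 5, 12, 19, 26; the last is April 26.
At the standard offset (UTC−08:00), 03:30 UTC − 8h = 19:30 Ishir Territory standard time (rolling into the previous day, 19 May 2024).
The standard-time date in Ishir Territory, May 19, 2024, is outside the daylight-saving period (20 October 2023 – 26 April 2024), so Ishir Territory is on standard time, UTC−08:00.
03:30 UTC − 8h = 19:30 Ishir Territory (rolling into the previous day, 19 May 2024).

19:30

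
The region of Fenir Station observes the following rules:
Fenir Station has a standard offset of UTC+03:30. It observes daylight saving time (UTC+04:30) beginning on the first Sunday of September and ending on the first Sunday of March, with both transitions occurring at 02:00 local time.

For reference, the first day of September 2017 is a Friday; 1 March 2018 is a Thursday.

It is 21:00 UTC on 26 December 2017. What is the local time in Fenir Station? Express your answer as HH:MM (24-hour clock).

1 September 2017 is a Friday, so the first Sunday is September 3.
1 March 2018 is a Thursday, so the first Sunday is March 4.
At the standard offset (UTC+03:30), 21:00 UTC + 3h30m = 00:30 Fenir Station standard time (rolling into the next day, 27 December 2017).
The standard-time date in Fenir Station, 27 December 2017, lies within the daylight-saving period (3 September 2017 – 4 March 2018), so Fenir Station is on daylight time, UTC+04:30.
21:00 UTC + 4h30m = 01:30 local (rolling into the next day, 27 December 2017).

01:30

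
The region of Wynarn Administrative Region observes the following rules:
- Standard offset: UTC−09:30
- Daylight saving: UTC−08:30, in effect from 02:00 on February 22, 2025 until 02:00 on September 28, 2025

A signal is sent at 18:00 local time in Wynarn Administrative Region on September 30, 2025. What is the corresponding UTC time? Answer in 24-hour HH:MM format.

03:30

Daylight saving runs 22 February – 28 September; September 30, 2025 is outside that window, so Wynarn Administrative Region is on standard time at UTC−09:30.
18:00 local + 9h30m = 03:30 UTC (rolling into the next day, 1 October 2025).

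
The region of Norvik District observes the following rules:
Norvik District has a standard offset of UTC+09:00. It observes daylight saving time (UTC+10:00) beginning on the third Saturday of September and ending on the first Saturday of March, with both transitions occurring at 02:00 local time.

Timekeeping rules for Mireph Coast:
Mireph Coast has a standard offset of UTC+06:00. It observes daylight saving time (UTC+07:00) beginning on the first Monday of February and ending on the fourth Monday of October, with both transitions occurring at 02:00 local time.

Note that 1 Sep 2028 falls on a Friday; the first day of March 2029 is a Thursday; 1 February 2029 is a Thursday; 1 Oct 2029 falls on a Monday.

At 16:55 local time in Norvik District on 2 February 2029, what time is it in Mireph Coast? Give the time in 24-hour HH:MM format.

12:55

1 September 2028 is a Friday, so the first Saturday is September 2 and the third is September 16.
1 March 2029 is a Thursday, so the first Saturday is March 3.
Daylight saving runs 16 September 2028 – 3 March 2029; 2 February 2029 is inside that window, so Norvik District is at UTC+10:00.
16:55 Norvik District − 10h = 06:55 UTC.
1 February 2029 is a Thursday, so the first Monday is February 5.
1 October 2029 is a Monday, so the first Monday is October 1 and the fourth is October 22.
At the standard offset (UTC+06:00), 06:55 UTC + 6h = 12:55 Mireph Coast standard time.
Daylight saving runs 5 February – 22 October; the standard-time date in Mireph Coast, 2 February 2029, is outside that window, so Mireph Coast is on standard time at UTC+06:00.
06:55 UTC + 6h = 12:55 Mireph Coast.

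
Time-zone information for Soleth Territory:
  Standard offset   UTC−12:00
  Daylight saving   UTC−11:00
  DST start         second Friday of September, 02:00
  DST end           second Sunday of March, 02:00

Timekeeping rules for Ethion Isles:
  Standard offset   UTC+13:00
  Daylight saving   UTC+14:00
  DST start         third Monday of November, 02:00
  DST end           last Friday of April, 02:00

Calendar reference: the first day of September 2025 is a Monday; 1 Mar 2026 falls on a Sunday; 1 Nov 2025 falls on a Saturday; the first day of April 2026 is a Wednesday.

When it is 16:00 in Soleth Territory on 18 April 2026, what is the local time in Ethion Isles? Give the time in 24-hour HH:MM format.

1 September 2025 is a Monday, so the first Friday is September 5 and the second is September 12.
1 March 2026 is a Sunday, so the first Sunday is March 1 and the second is March 8.
18 April 2026 does not fall between 12 September 2025 and 8 March 2026, so daylight saving is not in effect and Soleth Territory is at UTC−12:00.
16:00 Soleth Territory + 12h = 04:00 UTC (rolling into the next day, 19 April 2026).
1 November 2025 is a Saturday, so the first Monday is November 3 and the third is November 17.
1 April 2026 is a Wednesday, so Fridays fall on 3, 10, 17, 24; the last is April 24.
At the standard offset (UTC+13:00), 04:00 UTC + 13h = 17:00 Ethion Isles standard time.
Daylight saving runs 17 November 2025 – 24 April 2026; the standard-time date in Ethion Isles, 19 April 2026, is inside that window, so Ethion Isles is at UTC+14:00.
04:00 UTC + 14h = 18:00 Ethion Isles.

18:00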